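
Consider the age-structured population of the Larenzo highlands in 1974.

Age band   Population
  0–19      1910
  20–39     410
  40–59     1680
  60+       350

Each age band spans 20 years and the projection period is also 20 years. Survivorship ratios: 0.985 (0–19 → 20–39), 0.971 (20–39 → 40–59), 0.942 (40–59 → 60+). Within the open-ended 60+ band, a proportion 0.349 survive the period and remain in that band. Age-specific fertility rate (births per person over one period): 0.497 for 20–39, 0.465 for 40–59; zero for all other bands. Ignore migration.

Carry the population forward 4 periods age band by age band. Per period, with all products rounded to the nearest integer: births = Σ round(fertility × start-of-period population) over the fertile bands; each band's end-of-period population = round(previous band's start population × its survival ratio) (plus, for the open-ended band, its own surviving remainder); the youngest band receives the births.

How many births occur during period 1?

Numbering the groups 1..4 from youngest to oldest:
Period 1.
Births: 410 * 0.497 = 204  |  1680 * 0.465 = 781 → total 985
Group 2: 1910 * 0.985 = 1881
Group 3: 410 * 0.971 = 398
Group 4: 1680 * 0.942 + 350 * 0.349 = 1583 + 122 = 1705
→ [985, 1881, 398, 1705]

985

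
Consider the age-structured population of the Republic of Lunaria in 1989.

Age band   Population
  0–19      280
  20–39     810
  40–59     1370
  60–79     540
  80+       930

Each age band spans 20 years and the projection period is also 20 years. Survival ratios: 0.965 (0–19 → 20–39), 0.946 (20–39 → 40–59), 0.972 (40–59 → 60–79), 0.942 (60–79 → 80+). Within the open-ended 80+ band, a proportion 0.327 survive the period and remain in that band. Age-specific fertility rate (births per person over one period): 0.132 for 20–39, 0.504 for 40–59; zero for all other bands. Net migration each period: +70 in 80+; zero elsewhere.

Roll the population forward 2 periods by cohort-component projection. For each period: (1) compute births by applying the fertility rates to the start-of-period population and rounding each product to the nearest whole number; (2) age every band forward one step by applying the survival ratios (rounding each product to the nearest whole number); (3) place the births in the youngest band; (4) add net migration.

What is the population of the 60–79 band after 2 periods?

Period 1:
Births: 810 * 0.132 = 107  |  1370 * 0.504 = 690 ⇒ total 797
20–39: 280 * 0.965 = 270
40–59: 810 * 0.946 = 766
60–79: 1370 * 0.972 = 1332
80+: 540 * 0.942 + 930 * 0.327 = 509 + 304 = 813
Net migration: 80+ + 70 → 883
→ [797, 270, 766, 1332, 883]
Period 2:
Births: 270 * 0.132 = 36  |  766 * 0.504 = 386 ⇒ total 422
20–39: 797 * 0.965 = 769
40–59: 270 * 0.946 = 255
60–79: 766 * 0.972 = 745
80+: 1332 * 0.942 + 883 * 0.327 = 1255 + 289 = 1544
Net migration: 80+ + 70 → 1614
→ [422, 769, 255, 745, 1614]

745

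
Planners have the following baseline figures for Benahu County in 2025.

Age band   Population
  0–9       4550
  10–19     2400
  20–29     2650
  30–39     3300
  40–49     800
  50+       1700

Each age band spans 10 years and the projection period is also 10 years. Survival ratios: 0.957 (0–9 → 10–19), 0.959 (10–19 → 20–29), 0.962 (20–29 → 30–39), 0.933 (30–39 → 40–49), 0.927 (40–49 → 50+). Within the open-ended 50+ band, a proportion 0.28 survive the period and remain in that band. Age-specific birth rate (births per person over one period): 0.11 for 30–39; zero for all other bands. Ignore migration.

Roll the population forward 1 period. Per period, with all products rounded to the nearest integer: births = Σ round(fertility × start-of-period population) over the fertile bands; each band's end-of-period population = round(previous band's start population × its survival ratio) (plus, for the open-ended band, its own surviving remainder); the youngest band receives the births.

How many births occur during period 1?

Period 1.
Births: 3300 * 0.11 = 363
10–19: 4550 * 0.957 = 4354
20–29: 2400 * 0.959 = 2302
30–39: 2650 * 0.962 = 2549
40–49: 3300 * 0.933 = 3079
50+: 800 * 0.927 + 1700 * 0.28 = 742 + 476 = 1218
→ [363, 4354, 2302, 2549, 3079, 1218]

363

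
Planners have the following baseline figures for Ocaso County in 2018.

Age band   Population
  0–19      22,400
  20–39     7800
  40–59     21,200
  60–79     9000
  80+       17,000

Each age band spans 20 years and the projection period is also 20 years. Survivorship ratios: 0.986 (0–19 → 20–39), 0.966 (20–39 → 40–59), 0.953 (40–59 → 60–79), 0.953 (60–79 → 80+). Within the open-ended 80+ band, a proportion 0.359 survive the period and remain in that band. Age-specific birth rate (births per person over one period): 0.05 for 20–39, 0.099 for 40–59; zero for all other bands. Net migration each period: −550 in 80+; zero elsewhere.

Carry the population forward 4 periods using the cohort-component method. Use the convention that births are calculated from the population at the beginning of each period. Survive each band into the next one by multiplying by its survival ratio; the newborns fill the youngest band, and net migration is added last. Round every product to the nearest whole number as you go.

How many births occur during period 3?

2235

Period 1.
Births: 7800 * 0.05 = 390 ; 21200 * 0.099 = 2099 → 2489
20–39: 22400 * 0.986 = 22086
40–59: 7800 * 0.966 = 7535
60–79: 21200 * 0.953 = 20204
80+: 9000 * 0.953 + 17000 * 0.359 = 8577 + 6103 = 14680
Net migration: 80+ − 550 → 14130
Population now: 0–19=2489, 20–39=22086, 40–59=7535, 60–79=20204, 80+=14130
Period 2.
Births: 22086 * 0.05 = 1104 ; 7535 * 0.099 = 746 → 1850
20–39: 2489 * 0.986 = 2454
40–59: 22086 * 0.966 = 21335
60–79: 7535 * 0.953 = 7181
80+: 20204 * 0.953 + 14130 * 0.359 = 19254 + 5073 = 24327
Net migration: 80+ − 550 → 23777
Population now: 0–19=1850, 20–39=2454, 40–59=21335, 60–79=7181, 80+=23777
Period 3.
Births: 2454 * 0.05 = 123 ; 21335 * 0.099 = 2112 → 2235
20–39: 1850 * 0.986 = 1824
40–59: 2454 * 0.966 = 2371
60–79: 21335 * 0.953 = 20332
80+: 7181 * 0.953 + 23777 * 0.359 = 6843 + 8536 = 15379
Net migration: 80+ − 550 → 14829
Population now: 0–19=2235, 20–39=1824, 40–59=2371, 60–79=20332, 80+=14829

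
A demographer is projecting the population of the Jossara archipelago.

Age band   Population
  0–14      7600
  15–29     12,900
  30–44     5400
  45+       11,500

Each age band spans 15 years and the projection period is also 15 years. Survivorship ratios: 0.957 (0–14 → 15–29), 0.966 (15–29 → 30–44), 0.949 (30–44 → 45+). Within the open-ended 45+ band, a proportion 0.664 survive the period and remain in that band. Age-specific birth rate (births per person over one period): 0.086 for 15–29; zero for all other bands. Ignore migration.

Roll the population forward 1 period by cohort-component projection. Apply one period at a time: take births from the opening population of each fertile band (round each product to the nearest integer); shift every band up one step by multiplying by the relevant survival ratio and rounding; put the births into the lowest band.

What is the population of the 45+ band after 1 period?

12761

[period 1]
Births: 12900 * 0.086 = 1109
15–29: 7600 * 0.957 = 7273
30–44: 12900 * 0.966 = 12461
45+: 5400 * 0.949 + 11500 * 0.664 = 5125 + 7636 = 12761
End of period: [1109, 7273, 12461, 12761]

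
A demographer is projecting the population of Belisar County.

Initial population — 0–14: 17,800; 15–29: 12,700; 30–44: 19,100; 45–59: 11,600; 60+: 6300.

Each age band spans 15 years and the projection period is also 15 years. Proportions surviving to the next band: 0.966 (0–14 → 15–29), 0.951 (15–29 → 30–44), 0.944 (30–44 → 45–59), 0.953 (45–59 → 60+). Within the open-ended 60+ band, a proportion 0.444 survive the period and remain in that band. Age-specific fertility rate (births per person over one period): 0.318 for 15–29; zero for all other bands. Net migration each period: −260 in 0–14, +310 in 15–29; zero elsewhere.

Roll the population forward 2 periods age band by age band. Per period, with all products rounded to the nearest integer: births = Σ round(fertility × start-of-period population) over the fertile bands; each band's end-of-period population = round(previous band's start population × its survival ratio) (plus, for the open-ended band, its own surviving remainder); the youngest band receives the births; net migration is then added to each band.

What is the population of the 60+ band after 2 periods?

Period 1.
Births: 12700 × 0.318 = 4039
15–29: 17800 × 0.966 = 17195
30–44: 12700 × 0.951 = 12078
45–59: 19100 × 0.944 = 18030
60+: 11600 × 0.953 + 6300 × 0.444 = 11055 + 2797 = 13852
Net migration: 0–14 − 260 → 3779; 15–29 + 310 → 17505
→ [3779, 17505, 12078, 18030, 13852]
Period 2.
Births: 17505 × 0.318 = 5567
15–29: 3779 × 0.966 = 3651
30–44: 17505 × 0.951 = 16647
45–59: 12078 × 0.944 = 11402
60+: 18030 × 0.953 + 13852 × 0.444 = 17183 + 6150 = 23333
Net migration: 0–14 − 260 → 5307; 15–29 + 310 → 3961
→ [5307, 3961, 16647, 11402, 23333]

23333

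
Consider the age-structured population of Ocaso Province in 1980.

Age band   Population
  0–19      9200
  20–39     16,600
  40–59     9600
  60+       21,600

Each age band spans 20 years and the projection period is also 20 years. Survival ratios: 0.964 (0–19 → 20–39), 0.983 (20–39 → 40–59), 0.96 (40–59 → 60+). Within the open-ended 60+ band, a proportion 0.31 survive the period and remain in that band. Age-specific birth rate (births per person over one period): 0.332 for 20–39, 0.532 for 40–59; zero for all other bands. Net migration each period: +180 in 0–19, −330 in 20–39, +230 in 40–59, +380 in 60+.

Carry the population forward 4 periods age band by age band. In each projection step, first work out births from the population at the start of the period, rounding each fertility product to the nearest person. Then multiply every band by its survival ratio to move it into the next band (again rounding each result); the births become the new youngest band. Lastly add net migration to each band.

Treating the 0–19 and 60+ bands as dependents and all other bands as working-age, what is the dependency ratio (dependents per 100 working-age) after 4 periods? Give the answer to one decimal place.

129.5

[period 1]
Births: 16600 × 0.332 = 5511 ; 9600 × 0.532 = 5107 ⇒ total 10618
20–39: 9200 × 0.964 = 8869
40–59: 16600 × 0.983 = 16318
60+: 9600 × 0.96 + 21600 × 0.31 = 9216 + 6696 = 15912
Net migration: 0–19 + 180 → 10798; 20–39 − 330 → 8539; 40–59 + 230 → 16548; 60+ + 380 → 16292
End of period: [10798, 8539, 16548, 16292]
[period 2]
Births: 8539 × 0.332 = 2835 ; 16548 × 0.532 = 8804 ⇒ total 11639
20–39: 10798 × 0.964 = 10409
40–59: 8539 × 0.983 = 8394
60+: 16548 × 0.96 + 16292 × 0.31 = 15886 + 5051 = 20937
Net migration: 0–19 + 180 → 11819; 20–39 − 330 → 10079; 40–59 + 230 → 8624; 60+ + 380 → 21317
End of period: [11819, 10079, 8624, 21317]
[period 3]
Births: 10079 × 0.332 = 3346 ; 8624 × 0.532 = 4588 ⇒ total 7934
20–39: 11819 × 0.964 = 11394
40–59: 10079 × 0.983 = 9908
60+: 8624 × 0.96 + 21317 × 0.31 = 8279 + 6608 = 14887
Net migration: 0–19 + 180 → 8114; 20–39 − 330 → 11064; 40–59 + 230 → 10138; 60+ + 380 → 15267
End of period: [8114, 11064, 10138, 15267]
[period 4]
Births: 11064 × 0.332 = 3673 ; 10138 × 0.532 = 5393 ⇒ total 9066
20–39: 8114 × 0.964 = 7822
40–59: 11064 × 0.983 = 10876
60+: 10138 × 0.96 + 15267 × 0.31 = 9732 + 4733 = 14465
Net migration: 0–19 + 180 → 9246; 20–39 − 330 → 7492; 40–59 + 230 → 11106; 60+ + 380 → 14845
End of period: [9246, 7492, 11106, 14845]
Dependents (band 0–19 + band 60+) = 9246 + 14845 = 24091; working-age = 18598; ratio = 24091/18598 × 100 = 129.5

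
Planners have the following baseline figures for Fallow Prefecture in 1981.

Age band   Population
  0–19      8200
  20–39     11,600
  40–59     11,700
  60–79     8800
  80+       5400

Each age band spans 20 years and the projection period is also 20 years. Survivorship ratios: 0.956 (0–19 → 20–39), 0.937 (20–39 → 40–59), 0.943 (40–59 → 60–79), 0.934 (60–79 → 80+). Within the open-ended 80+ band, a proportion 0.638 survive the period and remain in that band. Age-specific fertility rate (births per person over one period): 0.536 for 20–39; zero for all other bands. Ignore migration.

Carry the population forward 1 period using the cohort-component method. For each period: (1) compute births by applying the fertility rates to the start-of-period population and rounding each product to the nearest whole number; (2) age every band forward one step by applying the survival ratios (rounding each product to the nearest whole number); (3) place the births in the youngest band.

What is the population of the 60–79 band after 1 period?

Period 1:
Births: 11600 × 0.536 = 6218
20–39: 8200 × 0.956 = 7839
40–59: 11600 × 0.937 = 10869
60–79: 11700 × 0.943 = 11033
80+: 8800 × 0.934 + 5400 × 0.638 = 8219 + 3445 = 11664
Giving 6218 / 7839 / 10869 / 11033 / 11664.

11033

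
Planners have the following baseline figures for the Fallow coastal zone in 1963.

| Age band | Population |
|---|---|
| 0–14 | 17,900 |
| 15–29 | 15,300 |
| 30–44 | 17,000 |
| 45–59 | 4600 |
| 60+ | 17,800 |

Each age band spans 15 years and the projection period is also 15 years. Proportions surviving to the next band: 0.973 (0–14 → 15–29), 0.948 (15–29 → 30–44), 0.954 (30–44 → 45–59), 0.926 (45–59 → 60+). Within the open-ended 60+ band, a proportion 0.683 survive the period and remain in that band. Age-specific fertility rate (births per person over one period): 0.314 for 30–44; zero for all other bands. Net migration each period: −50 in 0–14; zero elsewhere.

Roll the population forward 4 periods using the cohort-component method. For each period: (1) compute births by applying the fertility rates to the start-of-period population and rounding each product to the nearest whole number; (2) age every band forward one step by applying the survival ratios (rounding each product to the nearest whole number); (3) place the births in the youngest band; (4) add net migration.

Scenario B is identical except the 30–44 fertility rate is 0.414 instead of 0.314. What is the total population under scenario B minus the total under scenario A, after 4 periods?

5580

After projecting period 1:
Births: 17000 × 0.314 = 5338
15–29: 17900 × 0.973 = 17417
30–44: 15300 × 0.948 = 14504
45–59: 17000 × 0.954 = 16218
60+: 4600 × 0.926 + 17800 × 0.683 = 4260 + 12157 = 16417
Net migration: 0–14 − 50 → 5288
Population now: 0–14=5288, 15–29=17417, 30–44=14504, 45–59=16218, 60+=16417
After projecting period 2:
Births: 14504 × 0.314 = 4554
15–29: 5288 × 0.973 = 5145
30–44: 17417 × 0.948 = 16511
45–59: 14504 × 0.954 = 13837
60+: 16218 × 0.926 + 16417 × 0.683 = 15018 + 11213 = 26231
Net migration: 0–14 − 50 → 4504
Population now: 0–14=4504, 15–29=5145, 30–44=16511, 45–59=13837, 60+=26231
After projecting period 3:
Births: 16511 × 0.314 = 5184
15–29: 4504 × 0.973 = 4382
30–44: 5145 × 0.948 = 4877
45–59: 16511 × 0.954 = 15751
60+: 13837 × 0.926 + 26231 × 0.683 = 12813 + 17916 = 30729
Net migration: 0–14 − 50 → 5134
Population now: 0–14=5134, 15–29=4382, 30–44=4877, 45–59=15751, 60+=30729
After projecting period 4:
Births: 4877 × 0.314 = 1531
15–29: 5134 × 0.973 = 4995
30–44: 4382 × 0.948 = 4154
45–59: 4877 × 0.954 = 4653
60+: 15751 × 0.926 + 30729 × 0.683 = 14585 + 20988 = 35573
Net migration: 0–14 − 50 → 1481
Population now: 0–14=1481, 15–29=4995, 30–44=4154, 45–59=4653, 60+=35573
Scenario A total after 4 periods: 50856
Scenario B projection —
After projecting period 1:
Births: 17000 × 0.414 = 7038
15–29: 17900 × 0.973 = 17417
30–44: 15300 × 0.948 = 14504
45–59: 17000 × 0.954 = 16218
60+: 4600 × 0.926 + 17800 × 0.683 = 4260 + 12157 = 16417
Net migration: 0–14 − 50 → 6988
Population now: 0–14=6988, 15–29=17417, 30–44=14504, 45–59=16218, 60+=16417
After projecting period 2:
Births: 14504 × 0.414 = 6005
15–29: 6988 × 0.973 = 6799
30–44: 17417 × 0.948 = 16511
45–59: 14504 × 0.954 = 13837
60+: 16218 × 0.926 + 16417 × 0.683 = 15018 + 11213 = 26231
Net migration: 0–14 − 50 → 5955
Population now: 0–14=5955, 15–29=6799, 30–44=16511, 45–59=13837, 60+=26231
After projecting period 3:
Births: 16511 × 0.414 = 6836
15–29: 5955 × 0.973 = 5794
30–44: 6799 × 0.948 = 6445
45–59: 16511 × 0.954 = 15751
60+: 13837 × 0.926 + 26231 × 0.683 = 12813 + 17916 = 30729
Net migration: 0–14 − 50 → 6786
Population now: 0–14=6786, 15–29=5794, 30–44=6445, 45–59=15751, 60+=30729
After projecting period 4:
Births: 6445 × 0.414 = 2668
15–29: 6786 × 0.973 = 6603
30–44: 5794 × 0.948 = 5493
45–59: 6445 × 0.954 = 6149
60+: 15751 × 0.926 + 30729 × 0.683 = 14585 + 20988 = 35573
Net migration: 0–14 − 50 → 2618
Population now: 0–14=2618, 15–29=6603, 30–44=5493, 45–59=6149, 60+=35573
Scenario B total after 4 periods: 56436
Difference B − A = 56436 − 50856 = 5580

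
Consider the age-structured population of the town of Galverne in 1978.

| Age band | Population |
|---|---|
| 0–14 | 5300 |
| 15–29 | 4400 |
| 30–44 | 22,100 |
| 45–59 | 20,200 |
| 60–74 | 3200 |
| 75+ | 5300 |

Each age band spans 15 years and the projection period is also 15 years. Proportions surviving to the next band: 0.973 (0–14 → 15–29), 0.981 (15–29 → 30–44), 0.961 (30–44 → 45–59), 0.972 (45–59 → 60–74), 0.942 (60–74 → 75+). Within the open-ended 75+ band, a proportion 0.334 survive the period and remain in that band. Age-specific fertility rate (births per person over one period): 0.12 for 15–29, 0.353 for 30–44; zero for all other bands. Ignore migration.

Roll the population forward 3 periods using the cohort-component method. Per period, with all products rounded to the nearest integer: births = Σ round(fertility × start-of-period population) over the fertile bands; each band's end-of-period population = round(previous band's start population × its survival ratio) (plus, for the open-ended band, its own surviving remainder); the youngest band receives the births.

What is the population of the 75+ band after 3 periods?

26157

Numbering the groups 1..6 from youngest to oldest:
Period 1:
Births: 4400 × 0.12 = 528 ; 22100 × 0.353 = 7801 ⇒ total 8329
Group 2: 5300 × 0.973 = 5157
Group 3: 4400 × 0.981 = 4316
Group 4: 22100 × 0.961 = 21238
Group 5: 20200 × 0.972 = 19634
Group 6: 3200 × 0.942 + 5300 × 0.334 = 3014 + 1770 = 4784
End of period: [8329, 5157, 4316, 21238, 19634, 4784]
Period 2:
Births: 5157 × 0.12 = 619 ; 4316 × 0.353 = 1524 ⇒ total 2143
Group 2: 8329 × 0.973 = 8104
Group 3: 5157 × 0.981 = 5059
Group 4: 4316 × 0.961 = 4148
Group 5: 21238 × 0.972 = 20643
Group 6: 19634 × 0.942 + 4784 × 0.334 = 18495 + 1598 = 20093
End of period: [2143, 8104, 5059, 4148, 20643, 20093]
Period 3:
Births: 8104 × 0.12 = 972 ; 5059 × 0.353 = 1786 ⇒ total 2758
Group 2: 2143 × 0.973 = 2085
Group 3: 8104 × 0.981 = 7950
Group 4: 5059 × 0.961 = 4862
Group 5: 4148 × 0.972 = 4032
Group 6: 20643 × 0.942 + 20093 × 0.334 = 19446 + 6711 = 26157
End of period: [2758, 2085, 7950, 4862, 4032, 26157]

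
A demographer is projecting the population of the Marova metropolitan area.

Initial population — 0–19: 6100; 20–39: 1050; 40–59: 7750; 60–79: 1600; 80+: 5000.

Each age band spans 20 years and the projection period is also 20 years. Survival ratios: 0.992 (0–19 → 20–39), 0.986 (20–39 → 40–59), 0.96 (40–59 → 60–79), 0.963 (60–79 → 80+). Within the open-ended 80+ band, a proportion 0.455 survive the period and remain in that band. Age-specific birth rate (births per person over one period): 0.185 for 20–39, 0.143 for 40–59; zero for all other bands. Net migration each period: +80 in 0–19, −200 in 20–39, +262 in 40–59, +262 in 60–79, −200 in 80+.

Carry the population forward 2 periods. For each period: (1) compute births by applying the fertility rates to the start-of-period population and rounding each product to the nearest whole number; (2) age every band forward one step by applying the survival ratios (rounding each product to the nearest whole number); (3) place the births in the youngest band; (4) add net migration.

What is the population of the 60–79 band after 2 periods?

After projecting period 1:
Births: 1050 × 0.185 = 194 ; 7750 × 0.143 = 1108 — total 1302
20–39: 6100 × 0.992 = 6051
40–59: 1050 × 0.986 = 1035
60–79: 7750 × 0.96 = 7440
80+: 1600 × 0.963 + 5000 × 0.455 = 1541 + 2275 = 3816
Net migration: 0–19 + 80 → 1382; 20–39 − 200 → 5851; 40–59 + 262 → 1297; 60–79 + 262 → 7702; 80+ − 200 → 3616
Giving 1382 / 5851 / 1297 / 7702 / 3616.
After projecting period 2:
Births: 5851 × 0.185 = 1082 ; 1297 × 0.143 = 185 — total 1267
20–39: 1382 × 0.992 = 1371
40–59: 5851 × 0.986 = 5769
60–79: 1297 × 0.96 = 1245
80+: 7702 × 0.963 + 3616 × 0.455 = 7417 + 1645 = 9062
Net migration: 0–19 + 80 → 1347; 20–39 − 200 → 1171; 40–59 + 262 → 6031; 60–79 + 262 → 1507; 80+ − 200 → 8862
Giving 1347 / 1171 / 6031 / 1507 / 8862.

1507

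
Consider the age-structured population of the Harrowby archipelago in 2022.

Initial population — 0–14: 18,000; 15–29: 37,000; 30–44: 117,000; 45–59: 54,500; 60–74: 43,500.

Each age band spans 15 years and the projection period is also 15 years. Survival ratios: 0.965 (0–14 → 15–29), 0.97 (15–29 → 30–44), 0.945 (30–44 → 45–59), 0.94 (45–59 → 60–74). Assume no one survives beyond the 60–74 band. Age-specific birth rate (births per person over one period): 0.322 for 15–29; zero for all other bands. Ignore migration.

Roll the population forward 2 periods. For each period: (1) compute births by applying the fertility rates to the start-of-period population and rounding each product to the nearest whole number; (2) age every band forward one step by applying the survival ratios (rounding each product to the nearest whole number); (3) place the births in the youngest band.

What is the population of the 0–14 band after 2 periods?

Numbering the groups 1..5 from youngest to oldest:
Period 1.
Births: 37000 × 0.322 = 11914
Group 2: 18000 × 0.965 = 17370
Group 3: 37000 × 0.97 = 35890
Group 4: 117000 × 0.945 = 110565
Group 5: 54500 × 0.94 = 51230
End of period: [11914, 17370, 35890, 110565, 51230]
Period 2.
Births: 17370 × 0.322 = 5593
Group 2: 11914 × 0.965 = 11497
Group 3: 17370 × 0.97 = 16849
Group 4: 35890 × 0.945 = 33916
Group 5: 110565 × 0.94 = 103931
End of period: [5593, 11497, 16849, 33916, 103931]

5593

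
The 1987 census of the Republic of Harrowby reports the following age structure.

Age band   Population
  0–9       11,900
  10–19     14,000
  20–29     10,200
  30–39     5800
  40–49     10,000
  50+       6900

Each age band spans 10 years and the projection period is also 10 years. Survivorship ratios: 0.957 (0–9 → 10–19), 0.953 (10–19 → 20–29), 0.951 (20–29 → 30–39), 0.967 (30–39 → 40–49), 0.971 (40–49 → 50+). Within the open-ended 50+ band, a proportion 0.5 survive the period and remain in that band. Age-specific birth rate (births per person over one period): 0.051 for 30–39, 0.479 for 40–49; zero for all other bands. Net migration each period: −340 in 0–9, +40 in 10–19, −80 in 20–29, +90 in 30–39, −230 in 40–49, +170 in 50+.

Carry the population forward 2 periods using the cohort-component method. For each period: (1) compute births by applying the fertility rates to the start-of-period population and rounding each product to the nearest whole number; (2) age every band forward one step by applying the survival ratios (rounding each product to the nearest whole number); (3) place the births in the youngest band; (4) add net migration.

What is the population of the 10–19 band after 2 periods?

(Groups numbered youngest = 1 to oldest = 6.)
[period 1]
Births: 5800 × 0.051 = 296, 10000 × 0.479 = 4790 → 5086
Group 2: 11900 × 0.957 = 11388
Group 3: 14000 × 0.953 = 13342
Group 4: 10200 × 0.951 = 9700
Group 5: 5800 × 0.967 = 5609
Group 6: 10000 × 0.971 + 6900 × 0.5 = 9710 + 3450 = 13160
Net migration: Group 1 − 340 → 4746; Group 2 + 40 → 11428; Group 3 − 80 → 13262; Group 4 + 90 → 9790; Group 5 − 230 → 5379; Group 6 + 170 → 13330
Population now: 0–9=4746, 10–19=11428, 20–29=13262, 30–39=9790, 40–49=5379, 50+=13330
[period 2]
Births: 9790 × 0.051 = 499, 5379 × 0.479 = 2577 → 3076
Group 2: 4746 × 0.957 = 4542
Group 3: 11428 × 0.953 = 10891
Group 4: 13262 × 0.951 = 12612
Group 5: 9790 × 0.967 = 9467
Group 6: 5379 × 0.971 + 13330 × 0.5 = 5223 + 6665 = 11888
Net migration: Group 1 − 340 → 2736; Group 2 + 40 → 4582; Group 3 − 80 → 10811; Group 4 + 90 → 12702; Group 5 − 230 → 9237; Group 6 + 170 → 12058
Population now: 0–9=2736, 10–19=4582, 20–29=10811, 30–39=12702, 40–49=9237, 50+=12058

4582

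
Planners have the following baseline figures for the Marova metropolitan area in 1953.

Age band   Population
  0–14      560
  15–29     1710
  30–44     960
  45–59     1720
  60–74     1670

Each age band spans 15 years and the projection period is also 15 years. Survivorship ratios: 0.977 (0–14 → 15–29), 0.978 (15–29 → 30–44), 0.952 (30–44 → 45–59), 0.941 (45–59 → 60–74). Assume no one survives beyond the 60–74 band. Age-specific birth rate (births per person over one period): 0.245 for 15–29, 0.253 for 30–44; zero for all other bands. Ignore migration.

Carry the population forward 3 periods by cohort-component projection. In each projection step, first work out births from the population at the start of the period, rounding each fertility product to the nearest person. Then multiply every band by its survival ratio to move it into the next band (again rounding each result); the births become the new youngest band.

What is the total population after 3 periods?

Period 1:
Births: 1710 × 0.245 = 419 ; 960 × 0.253 = 243 → 662
15–29: 560 × 0.977 = 547
30–44: 1710 × 0.978 = 1672
45–59: 960 × 0.952 = 914
60–74: 1720 × 0.941 = 1619
End of period: [662, 547, 1672, 914, 1619]
Period 2:
Births: 547 × 0.245 = 134 ; 1672 × 0.253 = 423 → 557
15–29: 662 × 0.977 = 647
30–44: 547 × 0.978 = 535
45–59: 1672 × 0.952 = 1592
60–74: 914 × 0.941 = 860
End of period: [557, 647, 535, 1592, 860]
Period 3:
Births: 647 × 0.245 = 159 ; 535 × 0.253 = 135 → 294
15–29: 557 × 0.977 = 544
30–44: 647 × 0.978 = 633
45–59: 535 × 0.952 = 509
60–74: 1592 × 0.941 = 1498
End of period: [294, 544, 633, 509, 1498]
Total after period 3: 294 + 544 + 633 + 509 + 1498 = 3478

3478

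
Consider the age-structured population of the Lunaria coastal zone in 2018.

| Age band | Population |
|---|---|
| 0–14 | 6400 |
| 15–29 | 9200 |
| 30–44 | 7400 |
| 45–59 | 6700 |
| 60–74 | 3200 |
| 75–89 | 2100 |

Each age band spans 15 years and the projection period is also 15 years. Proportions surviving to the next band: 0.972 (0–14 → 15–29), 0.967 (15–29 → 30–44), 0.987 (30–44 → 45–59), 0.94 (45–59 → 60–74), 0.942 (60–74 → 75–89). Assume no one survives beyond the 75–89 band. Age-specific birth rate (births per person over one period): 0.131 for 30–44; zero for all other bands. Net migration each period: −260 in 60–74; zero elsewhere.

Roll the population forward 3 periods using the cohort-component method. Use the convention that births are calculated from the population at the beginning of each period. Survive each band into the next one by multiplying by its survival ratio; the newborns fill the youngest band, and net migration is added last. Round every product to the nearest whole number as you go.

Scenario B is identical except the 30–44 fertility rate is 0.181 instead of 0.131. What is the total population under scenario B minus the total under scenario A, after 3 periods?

Period 1:
Births: 7400 × 0.131 = 969
15–29: 6400 × 0.972 = 6221
30–44: 9200 × 0.967 = 8896
45–59: 7400 × 0.987 = 7304
60–74: 6700 × 0.94 = 6298
75–89: 3200 × 0.942 = 3014
Net migration: 60–74 − 260 → 6038
End of period: [969, 6221, 8896, 7304, 6038, 3014]
Period 2:
Births: 8896 × 0.131 = 1165
15–29: 969 × 0.972 = 942
30–44: 6221 × 0.967 = 6016
45–59: 8896 × 0.987 = 8780
60–74: 7304 × 0.94 = 6866
75–89: 6038 × 0.942 = 5688
Net migration: 60–74 − 260 → 6606
End of period: [1165, 942, 6016, 8780, 6606, 5688]
Period 3:
Births: 6016 × 0.131 = 788
15–29: 1165 × 0.972 = 1132
30–44: 942 × 0.967 = 911
45–59: 6016 × 0.987 = 5938
60–74: 8780 × 0.94 = 8253
75–89: 6606 × 0.942 = 6223
Net migration: 60–74 − 260 → 7993
End of period: [788, 1132, 911, 5938, 7993, 6223]
Scenario A total after 3 periods: 22985
Scenario B projection —
Period 1:
Births: 7400 × 0.181 = 1339
15–29: 6400 × 0.972 = 6221
30–44: 9200 × 0.967 = 8896
45–59: 7400 × 0.987 = 7304
60–74: 6700 × 0.94 = 6298
75–89: 3200 × 0.942 = 3014
Net migration: 60–74 − 260 → 6038
End of period: [1339, 6221, 8896, 7304, 6038, 3014]
Period 2:
Births: 8896 × 0.181 = 1610
15–29: 1339 × 0.972 = 1302
30–44: 6221 × 0.967 = 6016
45–59: 8896 × 0.987 = 8780
60–74: 7304 × 0.94 = 6866
75–89: 6038 × 0.942 = 5688
Net migration: 60–74 − 260 → 6606
End of period: [1610, 1302, 6016, 8780, 6606, 5688]
Period 3:
Births: 6016 × 0.181 = 1089
15–29: 1610 × 0.972 = 1565
30–44: 1302 × 0.967 = 1259
45–59: 6016 × 0.987 = 5938
60–74: 8780 × 0.94 = 8253
75–89: 6606 × 0.942 = 6223
Net migration: 60–74 − 260 → 7993
End of period: [1089, 1565, 1259, 5938, 7993, 6223]
Scenario B total after 3 periods: 24067
Difference B − A = 24067 − 22985 = 1082

1082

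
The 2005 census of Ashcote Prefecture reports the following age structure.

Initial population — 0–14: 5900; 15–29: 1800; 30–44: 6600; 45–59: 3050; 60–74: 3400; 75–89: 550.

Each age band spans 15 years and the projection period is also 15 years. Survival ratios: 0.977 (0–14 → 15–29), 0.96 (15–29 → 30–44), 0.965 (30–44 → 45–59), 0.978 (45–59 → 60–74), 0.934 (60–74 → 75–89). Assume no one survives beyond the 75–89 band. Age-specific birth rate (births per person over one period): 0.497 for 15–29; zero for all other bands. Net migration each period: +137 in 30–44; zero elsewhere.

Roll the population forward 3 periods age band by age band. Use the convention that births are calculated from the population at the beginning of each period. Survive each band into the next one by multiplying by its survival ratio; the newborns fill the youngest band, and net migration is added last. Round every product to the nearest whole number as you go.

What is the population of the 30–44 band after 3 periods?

976

[period 1]
Births: 1800 × 0.497 = 895
15–29: 5900 × 0.977 = 5764
30–44: 1800 × 0.96 = 1728
45–59: 6600 × 0.965 = 6369
60–74: 3050 × 0.978 = 2983
75–89: 3400 × 0.934 = 3176
Net migration: 30–44 + 137 → 1865
End of period: [895, 5764, 1865, 6369, 2983, 3176]
[period 2]
Births: 5764 × 0.497 = 2865
15–29: 895 × 0.977 = 874
30–44: 5764 × 0.96 = 5533
45–59: 1865 × 0.965 = 1800
60–74: 6369 × 0.978 = 6229
75–89: 2983 × 0.934 = 2786
Net migration: 30–44 + 137 → 5670
End of period: [2865, 874, 5670, 1800, 6229, 2786]
[period 3]
Births: 874 × 0.497 = 434
15–29: 2865 × 0.977 = 2799
30–44: 874 × 0.96 = 839
45–59: 5670 × 0.965 = 5472
60–74: 1800 × 0.978 = 1760
75–89: 6229 × 0.934 = 5818
Net migration: 30–44 + 137 → 976
End of period: [434, 2799, 976, 5472, 1760, 5818]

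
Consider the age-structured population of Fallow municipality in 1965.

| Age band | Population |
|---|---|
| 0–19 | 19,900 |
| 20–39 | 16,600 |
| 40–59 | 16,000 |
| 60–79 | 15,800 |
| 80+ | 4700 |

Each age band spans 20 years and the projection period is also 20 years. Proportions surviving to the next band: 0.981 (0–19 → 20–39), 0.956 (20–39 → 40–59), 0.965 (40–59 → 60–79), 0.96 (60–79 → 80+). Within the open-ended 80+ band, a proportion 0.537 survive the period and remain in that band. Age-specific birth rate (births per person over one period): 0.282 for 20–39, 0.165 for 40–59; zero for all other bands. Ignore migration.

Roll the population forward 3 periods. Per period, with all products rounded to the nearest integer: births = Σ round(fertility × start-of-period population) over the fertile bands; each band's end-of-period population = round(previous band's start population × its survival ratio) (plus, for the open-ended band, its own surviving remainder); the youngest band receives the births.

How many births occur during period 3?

After projecting period 1:
Births: 16600 × 0.282 = 4681, 16000 × 0.165 = 2640 → 7321
20–39: 19900 × 0.981 = 19522
40–59: 16600 × 0.956 = 15870
60–79: 16000 × 0.965 = 15440
80+: 15800 × 0.96 + 4700 × 0.537 = 15168 + 2524 = 17692
→ [7321, 19522, 15870, 15440, 17692]
After projecting period 2:
Births: 19522 × 0.282 = 5505, 15870 × 0.165 = 2619 → 8124
20–39: 7321 × 0.981 = 7182
40–59: 19522 × 0.956 = 18663
60–79: 15870 × 0.965 = 15315
80+: 15440 × 0.96 + 17692 × 0.537 = 14822 + 9501 = 24323
→ [8124, 7182, 18663, 15315, 24323]
After projecting period 3:
Births: 7182 × 0.282 = 2025, 18663 × 0.165 = 3079 → 5104
20–39: 8124 × 0.981 = 7970
40–59: 7182 × 0.956 = 6866
60–79: 18663 × 0.965 = 18010
80+: 15315 × 0.96 + 24323 × 0.537 = 14702 + 13061 = 27763
→ [5104, 7970, 6866, 18010, 27763]

5104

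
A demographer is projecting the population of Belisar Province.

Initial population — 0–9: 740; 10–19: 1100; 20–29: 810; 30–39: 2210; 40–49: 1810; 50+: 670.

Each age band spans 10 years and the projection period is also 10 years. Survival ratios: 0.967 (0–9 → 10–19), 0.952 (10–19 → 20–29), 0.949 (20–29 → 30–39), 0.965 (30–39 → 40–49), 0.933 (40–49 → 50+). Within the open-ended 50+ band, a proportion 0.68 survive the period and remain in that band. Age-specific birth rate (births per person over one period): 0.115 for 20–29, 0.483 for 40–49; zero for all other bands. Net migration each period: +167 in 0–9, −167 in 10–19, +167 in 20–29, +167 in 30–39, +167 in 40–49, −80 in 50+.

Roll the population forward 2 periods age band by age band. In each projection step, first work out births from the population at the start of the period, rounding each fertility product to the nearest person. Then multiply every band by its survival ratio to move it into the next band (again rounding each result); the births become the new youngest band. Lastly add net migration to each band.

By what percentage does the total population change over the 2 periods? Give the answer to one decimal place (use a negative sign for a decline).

21.2

(Groups numbered youngest = 1 to oldest = 6.)
— Period 1 —
Births: 810 × 0.115 = 93, 1810 × 0.483 = 874 — total 967
Group 2: 740 × 0.967 = 716
Group 3: 1100 × 0.952 = 1047
Group 4: 810 × 0.949 = 769
Group 5: 2210 × 0.965 = 2133
Group 6: 1810 × 0.933 + 670 × 0.68 = 1689 + 456 = 2145
Net migration: Group 1 + 167 → 1134; Group 2 − 167 → 549; Group 3 + 167 → 1214; Group 4 + 167 → 936; Group 5 + 167 → 2300; Group 6 − 80 → 2065
Population now: 0–9=1134, 10–19=549, 20–29=1214, 30–39=936, 40–49=2300, 50+=2065
— Period 2 —
Births: 1214 × 0.115 = 140, 2300 × 0.483 = 1111 — total 1251
Group 2: 1134 × 0.967 = 1097
Group 3: 549 × 0.952 = 523
Group 4: 1214 × 0.949 = 1152
Group 5: 936 × 0.965 = 903
Group 6: 2300 × 0.933 + 2065 × 0.68 = 2146 + 1404 = 3550
Net migration: Group 1 + 167 → 1418; Group 2 − 167 → 930; Group 3 + 167 → 690; Group 4 + 167 → 1319; Group 5 + 167 → 1070; Group 6 − 80 → 3470
Population now: 0–9=1418, 10–19=930, 20–29=690, 30–39=1319, 40–49=1070, 50+=3470
Total: 7340 → 8897; change = 1557; percentage change = 21.2%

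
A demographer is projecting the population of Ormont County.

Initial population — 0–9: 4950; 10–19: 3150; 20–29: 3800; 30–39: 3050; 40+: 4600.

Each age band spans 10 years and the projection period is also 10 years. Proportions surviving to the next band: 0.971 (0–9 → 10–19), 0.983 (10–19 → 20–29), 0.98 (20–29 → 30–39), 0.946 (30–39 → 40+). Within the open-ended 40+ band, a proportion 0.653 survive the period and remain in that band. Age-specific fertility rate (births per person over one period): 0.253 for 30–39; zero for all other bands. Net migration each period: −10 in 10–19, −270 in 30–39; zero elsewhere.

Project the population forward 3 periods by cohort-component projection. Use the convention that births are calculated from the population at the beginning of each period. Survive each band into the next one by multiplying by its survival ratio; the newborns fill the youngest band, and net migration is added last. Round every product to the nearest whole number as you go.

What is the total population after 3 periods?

13875

Let band 1 be 0–9 through band 5 = 40+.
— Period 1 —
Births: 3050 × 0.253 = 772
Band 2: 4950 × 0.971 = 4806
Band 3: 3150 × 0.983 = 3096
Band 4: 3800 × 0.98 = 3724
Band 5: 3050 × 0.946 + 4600 × 0.653 = 2885 + 3004 = 5889
Net migration: Band 2 − 10 → 4796; Band 4 − 270 → 3454
→ [772, 4796, 3096, 3454, 5889]
— Period 2 —
Births: 3454 × 0.253 = 874
Band 2: 772 × 0.971 = 750
Band 3: 4796 × 0.983 = 4714
Band 4: 3096 × 0.98 = 3034
Band 5: 3454 × 0.946 + 5889 × 0.653 = 3267 + 3846 = 7113
Net migration: Band 2 − 10 → 740; Band 4 − 270 → 2764
→ [874, 740, 4714, 2764, 7113]
— Period 3 —
Births: 2764 × 0.253 = 699
Band 2: 874 × 0.971 = 849
Band 3: 740 × 0.983 = 727
Band 4: 4714 × 0.98 = 4620
Band 5: 2764 × 0.946 + 7113 × 0.653 = 2615 + 4645 = 7260
Net migration: Band 2 − 10 → 839; Band 4 − 270 → 4350
→ [699, 839, 727, 4350, 7260]
Total after period 3: 699 + 839 + 727 + 4350 + 7260 = 13875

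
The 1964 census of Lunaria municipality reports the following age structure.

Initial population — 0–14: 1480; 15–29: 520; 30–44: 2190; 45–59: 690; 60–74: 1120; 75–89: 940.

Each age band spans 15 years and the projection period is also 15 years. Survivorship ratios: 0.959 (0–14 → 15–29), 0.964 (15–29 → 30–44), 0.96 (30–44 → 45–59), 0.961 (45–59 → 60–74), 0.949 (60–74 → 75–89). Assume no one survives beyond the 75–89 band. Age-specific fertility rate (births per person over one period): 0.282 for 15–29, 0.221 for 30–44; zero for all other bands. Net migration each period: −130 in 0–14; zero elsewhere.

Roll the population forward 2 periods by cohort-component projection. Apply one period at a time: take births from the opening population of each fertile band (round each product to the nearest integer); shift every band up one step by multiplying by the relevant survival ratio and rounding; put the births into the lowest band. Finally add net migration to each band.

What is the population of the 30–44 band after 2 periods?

After projecting period 1:
Births: 520 × 0.282 = 147  |  2190 × 0.221 = 484 — total 631
15–29: 1480 × 0.959 = 1419
30–44: 520 × 0.964 = 501
45–59: 2190 × 0.96 = 2102
60–74: 690 × 0.961 = 663
75–89: 1120 × 0.949 = 1063
Net migration: 0–14 − 130 → 501
→ [501, 1419, 501, 2102, 663, 1063]
After projecting period 2:
Births: 1419 × 0.282 = 400  |  501 × 0.221 = 111 — total 511
15–29: 501 × 0.959 = 480
30–44: 1419 × 0.964 = 1368
45–59: 501 × 0.96 = 481
60–74: 2102 × 0.961 = 2020
75–89: 663 × 0.949 = 629
Net migration: 0–14 − 130 → 381
→ [381, 480, 1368, 481, 2020, 629]

1368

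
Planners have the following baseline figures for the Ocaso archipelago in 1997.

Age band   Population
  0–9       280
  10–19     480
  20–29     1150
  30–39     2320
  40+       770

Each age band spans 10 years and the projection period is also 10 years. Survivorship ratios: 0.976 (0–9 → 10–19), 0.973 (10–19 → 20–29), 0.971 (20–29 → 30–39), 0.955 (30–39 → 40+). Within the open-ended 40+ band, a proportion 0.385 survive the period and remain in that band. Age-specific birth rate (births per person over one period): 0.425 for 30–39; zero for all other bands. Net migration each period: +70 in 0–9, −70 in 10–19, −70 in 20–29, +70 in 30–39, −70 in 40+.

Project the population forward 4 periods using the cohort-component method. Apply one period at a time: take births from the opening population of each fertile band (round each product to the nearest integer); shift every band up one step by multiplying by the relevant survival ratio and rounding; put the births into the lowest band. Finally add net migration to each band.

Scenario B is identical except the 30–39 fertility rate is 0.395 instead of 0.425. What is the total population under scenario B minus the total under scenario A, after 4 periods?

Period 1:
Births: 2320 × 0.425 = 986
10–19: 280 × 0.976 = 273
20–29: 480 × 0.973 = 467
30–39: 1150 × 0.971 = 1117
40+: 2320 × 0.955 + 770 × 0.385 = 2216 + 296 = 2512
Net migration: 0–9 + 70 → 1056; 10–19 − 70 → 203; 20–29 − 70 → 397; 30–39 + 70 → 1187; 40+ − 70 → 2442
End of period: [1056, 203, 397, 1187, 2442]
Period 2:
Births: 1187 × 0.425 = 504
10–19: 1056 × 0.976 = 1031
20–29: 203 × 0.973 = 198
30–39: 397 × 0.971 = 385
40+: 1187 × 0.955 + 2442 × 0.385 = 1134 + 940 = 2074
Net migration: 0–9 + 70 → 574; 10–19 − 70 → 961; 20–29 − 70 → 128; 30–39 + 70 → 455; 40+ − 70 → 2004
End of period: [574, 961, 128, 455, 2004]
Period 3:
Births: 455 × 0.425 = 193
10–19: 574 × 0.976 = 560
20–29: 961 × 0.973 = 935
30–39: 128 × 0.971 = 124
40+: 455 × 0.955 + 2004 × 0.385 = 435 + 772 = 1207
Net migration: 0–9 + 70 → 263; 10–19 − 70 → 490; 20–29 − 70 → 865; 30–39 + 70 → 194; 40+ − 70 → 1137
End of period: [263, 490, 865, 194, 1137]
Period 4:
Births: 194 × 0.425 = 82
10–19: 263 × 0.976 = 257
20–29: 490 × 0.973 = 477
30–39: 865 × 0.971 = 840
40+: 194 × 0.955 + 1137 × 0.385 = 185 + 438 = 623
Net migration: 0–9 + 70 → 152; 10–19 − 70 → 187; 20–29 − 70 → 407; 30–39 + 70 → 910; 40+ − 70 → 553
End of period: [152, 187, 407, 910, 553]
Scenario A total after 4 periods: 2209
Scenario B projection —
Period 1:
Births: 2320 × 0.395 = 916
10–19: 280 × 0.976 = 273
20–29: 480 × 0.973 = 467
30–39: 1150 × 0.971 = 1117
40+: 2320 × 0.955 + 770 × 0.385 = 2216 + 296 = 2512
Net migration: 0–9 + 70 → 986; 10–19 − 70 → 203; 20–29 − 70 → 397; 30–39 + 70 → 1187; 40+ − 70 → 2442
End of period: [986, 203, 397, 1187, 2442]
Period 2:
Births: 1187 × 0.395 = 469
10–19: 986 × 0.976 = 962
20–29: 203 × 0.973 = 198
30–39: 397 × 0.971 = 385
40+: 1187 × 0.955 + 2442 × 0.385 = 1134 + 940 = 2074
Net migration: 0–9 + 70 → 539; 10–19 − 70 → 892; 20–29 − 70 → 128; 30–39 + 70 → 455; 40+ − 70 → 2004
End of period: [539, 892, 128, 455, 2004]
Period 3:
Births: 455 × 0.395 = 180
10–19: 539 × 0.976 = 526
20–29: 892 × 0.973 = 868
30–39: 128 × 0.971 = 124
40+: 455 × 0.955 + 2004 × 0.385 = 435 + 772 = 1207
Net migration: 0–9 + 70 → 250; 10–19 − 70 → 456; 20–29 − 70 → 798; 30–39 + 70 → 194; 40+ − 70 → 1137
End of period: [250, 456, 798, 194, 1137]
Period 4:
Births: 194 × 0.395 = 77
10–19: 250 × 0.976 = 244
20–29: 456 × 0.973 = 444
30–39: 798 × 0.971 = 775
40+: 194 × 0.955 + 1137 × 0.385 = 185 + 438 = 623
Net migration: 0–9 + 70 → 147; 10–19 − 70 → 174; 20–29 − 70 → 374; 30–39 + 70 → 845; 40+ − 70 → 553
End of period: [147, 174, 374, 845, 553]
Scenario B total after 4 periods: 2093
Difference B − A = 2093 − 2209 = -116

-116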